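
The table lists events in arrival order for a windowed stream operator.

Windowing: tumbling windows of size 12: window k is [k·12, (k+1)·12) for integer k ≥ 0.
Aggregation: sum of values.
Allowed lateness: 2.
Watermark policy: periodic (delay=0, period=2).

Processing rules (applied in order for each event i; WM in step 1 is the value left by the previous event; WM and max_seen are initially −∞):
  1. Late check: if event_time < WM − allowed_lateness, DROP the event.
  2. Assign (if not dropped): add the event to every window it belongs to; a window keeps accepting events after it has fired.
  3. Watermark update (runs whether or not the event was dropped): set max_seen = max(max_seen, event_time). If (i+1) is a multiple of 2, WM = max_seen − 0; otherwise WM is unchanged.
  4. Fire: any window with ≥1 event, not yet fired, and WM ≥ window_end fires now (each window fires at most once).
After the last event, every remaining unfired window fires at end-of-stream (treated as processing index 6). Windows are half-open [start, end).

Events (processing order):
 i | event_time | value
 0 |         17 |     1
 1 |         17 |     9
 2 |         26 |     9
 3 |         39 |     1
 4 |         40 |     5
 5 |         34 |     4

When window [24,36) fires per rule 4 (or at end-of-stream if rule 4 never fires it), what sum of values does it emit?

9

i=0 t=17 v=1: → [12,24); WM=−∞
i=1 t=17 v=9: → [12,24); WM=17
i=2 t=26 v=9: → [24,36); WM=17
i=3 t=39 v=1: → [36,48); WM=39; [12,24) fires=10 [24,36) fires=9
i=4 t=40 v=5: → [36,48); WM=39
i=5 t=34 v=4: DROP (t<39-2); WM=40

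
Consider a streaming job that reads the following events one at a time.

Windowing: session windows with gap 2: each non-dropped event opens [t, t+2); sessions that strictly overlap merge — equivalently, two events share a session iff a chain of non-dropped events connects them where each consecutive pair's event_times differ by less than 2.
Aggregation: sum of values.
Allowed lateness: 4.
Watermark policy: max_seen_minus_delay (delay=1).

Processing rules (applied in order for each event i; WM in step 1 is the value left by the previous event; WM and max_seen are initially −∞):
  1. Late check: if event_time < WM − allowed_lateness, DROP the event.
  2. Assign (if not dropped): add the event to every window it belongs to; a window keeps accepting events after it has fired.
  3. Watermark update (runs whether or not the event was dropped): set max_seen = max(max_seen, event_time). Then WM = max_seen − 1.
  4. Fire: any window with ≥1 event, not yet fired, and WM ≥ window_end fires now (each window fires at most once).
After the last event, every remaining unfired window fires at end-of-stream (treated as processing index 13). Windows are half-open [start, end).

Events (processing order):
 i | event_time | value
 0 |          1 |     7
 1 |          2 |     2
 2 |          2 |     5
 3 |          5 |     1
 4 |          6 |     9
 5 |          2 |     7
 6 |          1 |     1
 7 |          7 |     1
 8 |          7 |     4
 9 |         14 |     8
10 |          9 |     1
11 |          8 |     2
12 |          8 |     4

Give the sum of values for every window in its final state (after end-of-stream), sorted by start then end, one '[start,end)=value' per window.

[1,4)=22 [5,9)=15 [9,11)=1 [14,16)=8

i=0 t=1 v=7: → [1,3); WM=0
i=1 t=2 v=2: → [1,4); WM=1
i=2 t=2 v=5: → [1,4); WM=1
i=3 t=5 v=1: → [5,7); WM=4
i=4 t=6 v=9: → [5,8); WM=5
i=5 t=2 v=7: → [1,4); WM=5
i=6 t=1 v=1: → [1,4); WM=5
i=7 t=7 v=1: → [5,9); WM=6
i=8 t=7 v=4: → [5,9); WM=6
i=9 t=14 v=8: → [14,16); WM=13
i=10 t=9 v=1: → [9,11); WM=13
i=11 t=8 v=2: DROP (t<13-4); WM=13
i=12 t=8 v=4: DROP (t<13-4); WM=13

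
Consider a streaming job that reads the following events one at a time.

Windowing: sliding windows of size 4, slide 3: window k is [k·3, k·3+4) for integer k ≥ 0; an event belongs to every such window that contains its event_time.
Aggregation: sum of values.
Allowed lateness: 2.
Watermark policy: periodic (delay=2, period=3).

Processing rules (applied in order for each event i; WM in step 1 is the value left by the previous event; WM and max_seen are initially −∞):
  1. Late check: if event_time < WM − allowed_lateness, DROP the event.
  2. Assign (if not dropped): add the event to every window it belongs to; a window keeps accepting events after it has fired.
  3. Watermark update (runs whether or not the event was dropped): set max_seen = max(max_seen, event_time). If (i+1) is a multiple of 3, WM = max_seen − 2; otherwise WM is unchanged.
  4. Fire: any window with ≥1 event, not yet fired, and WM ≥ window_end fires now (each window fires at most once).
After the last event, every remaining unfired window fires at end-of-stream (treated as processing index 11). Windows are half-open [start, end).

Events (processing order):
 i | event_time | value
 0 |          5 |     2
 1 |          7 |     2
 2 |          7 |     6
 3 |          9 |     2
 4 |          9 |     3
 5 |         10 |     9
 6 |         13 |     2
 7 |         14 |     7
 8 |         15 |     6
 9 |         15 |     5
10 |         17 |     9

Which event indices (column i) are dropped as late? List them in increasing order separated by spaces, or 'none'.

none

i=0 t=5 v=2: → [3,7); WM=−∞
i=1 t=7 v=2: → [6,10); WM=−∞
i=2 t=7 v=6: → [6,10); WM=5
i=3 t=9 v=2: → [9,13),[6,10); WM=5
i=4 t=9 v=3: → [9,13),[6,10); WM=5
i=5 t=10 v=9: → [9,13); WM=8; [3,7) fires=2
i=6 t=13 v=2: → [12,16); WM=8
i=7 t=14 v=7: → [12,16); WM=8
i=8 t=15 v=6: → [15,19),[12,16); WM=13; [6,10) fires=13 [9,13) fires=14
i=9 t=15 v=5: → [15,19),[12,16); WM=13
i=10 t=17 v=9: → [15,19); WM=13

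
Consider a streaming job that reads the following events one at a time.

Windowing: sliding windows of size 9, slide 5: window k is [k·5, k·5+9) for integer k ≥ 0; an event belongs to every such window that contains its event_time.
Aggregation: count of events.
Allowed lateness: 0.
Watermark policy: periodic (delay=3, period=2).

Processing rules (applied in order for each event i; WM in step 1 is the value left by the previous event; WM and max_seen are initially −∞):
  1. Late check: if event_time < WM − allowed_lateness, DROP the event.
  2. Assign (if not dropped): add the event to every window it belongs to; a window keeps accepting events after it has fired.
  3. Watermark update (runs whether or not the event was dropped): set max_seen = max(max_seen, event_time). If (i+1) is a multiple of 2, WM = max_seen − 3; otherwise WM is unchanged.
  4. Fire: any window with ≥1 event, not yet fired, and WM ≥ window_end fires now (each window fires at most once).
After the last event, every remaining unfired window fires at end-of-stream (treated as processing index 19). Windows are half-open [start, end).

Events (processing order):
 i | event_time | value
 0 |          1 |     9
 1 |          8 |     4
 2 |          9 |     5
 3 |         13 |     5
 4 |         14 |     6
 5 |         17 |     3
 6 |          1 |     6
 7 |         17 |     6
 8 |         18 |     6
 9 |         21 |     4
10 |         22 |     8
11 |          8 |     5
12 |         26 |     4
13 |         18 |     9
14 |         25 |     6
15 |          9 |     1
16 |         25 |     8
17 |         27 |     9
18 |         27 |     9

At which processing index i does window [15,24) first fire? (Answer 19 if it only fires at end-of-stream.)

17

i=0 t=1 v=9: → [0,9); WM=−∞
i=1 t=8 v=4: → [5,14),[0,9); WM=5
i=2 t=9 v=5: → [5,14); WM=5
i=3 t=13 v=5: → [10,19),[5,14); WM=10; [0,9) fires=2
i=4 t=14 v=6: → [10,19); WM=10
i=5 t=17 v=3: → [15,24),[10,19); WM=14; [5,14) fires=3
i=6 t=1 v=6: DROP (t<14-0); WM=14
i=7 t=17 v=6: → [15,24),[10,19); WM=14
i=8 t=18 v=6: → [15,24),[10,19); WM=14
i=9 t=21 v=4: → [20,29),[15,24); WM=18
i=10 t=22 v=8: → [20,29),[15,24); WM=18
i=11 t=8 v=5: DROP (t<18-0); WM=19; [10,19) fires=5
i=12 t=26 v=4: → [25,34),[20,29); WM=19
i=13 t=18 v=9: DROP (t<19-0); WM=23
i=14 t=25 v=6: → [25,34),[20,29); WM=23
i=15 t=9 v=1: DROP (t<23-0); WM=23
i=16 t=25 v=8: → [25,34),[20,29); WM=23
i=17 t=27 v=9: → [25,34),[20,29); WM=24; [15,24) fires=5
i=18 t=27 v=9: → [25,34),[20,29); WM=24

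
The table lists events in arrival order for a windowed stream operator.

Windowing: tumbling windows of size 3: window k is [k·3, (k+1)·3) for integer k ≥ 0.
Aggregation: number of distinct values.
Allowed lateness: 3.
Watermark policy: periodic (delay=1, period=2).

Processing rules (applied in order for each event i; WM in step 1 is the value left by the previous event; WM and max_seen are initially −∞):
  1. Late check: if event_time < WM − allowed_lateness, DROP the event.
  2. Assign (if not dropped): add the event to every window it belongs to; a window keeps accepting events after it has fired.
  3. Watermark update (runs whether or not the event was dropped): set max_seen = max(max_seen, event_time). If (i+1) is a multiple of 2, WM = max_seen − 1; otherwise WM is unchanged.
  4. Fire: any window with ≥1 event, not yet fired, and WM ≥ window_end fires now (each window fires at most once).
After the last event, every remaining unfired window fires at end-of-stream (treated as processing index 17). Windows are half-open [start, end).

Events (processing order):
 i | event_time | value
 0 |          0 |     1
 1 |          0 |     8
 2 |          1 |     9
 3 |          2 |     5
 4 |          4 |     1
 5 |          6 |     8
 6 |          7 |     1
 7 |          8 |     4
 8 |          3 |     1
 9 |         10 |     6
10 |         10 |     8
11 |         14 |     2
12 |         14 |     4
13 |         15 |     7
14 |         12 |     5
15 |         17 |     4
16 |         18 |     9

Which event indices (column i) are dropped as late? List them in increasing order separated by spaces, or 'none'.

i=0 t=0 v=1: → [0,3); WM=−∞
i=1 t=0 v=8: → [0,3); WM=-1
i=2 t=1 v=9: → [0,3); WM=-1
i=3 t=2 v=5: → [0,3); WM=1
i=4 t=4 v=1: → [3,6); WM=1
i=5 t=6 v=8: → [6,9); WM=5; [0,3) fires=4
i=6 t=7 v=1: → [6,9); WM=5
i=7 t=8 v=4: → [6,9); WM=7; [3,6) fires=1
i=8 t=3 v=1: DROP (t<7-3); WM=7
i=9 t=10 v=6: → [9,12); WM=9; [6,9) fires=3
i=10 t=10 v=8: → [9,12); WM=9
i=11 t=14 v=2: → [12,15); WM=13; [9,12) fires=2
i=12 t=14 v=4: → [12,15); WM=13
i=13 t=15 v=7: → [15,18); WM=14
i=14 t=12 v=5: → [12,15); WM=14
i=15 t=17 v=4: → [15,18); WM=16; [12,15) fires=3
i=16 t=18 v=9: → [18,21); WM=16

8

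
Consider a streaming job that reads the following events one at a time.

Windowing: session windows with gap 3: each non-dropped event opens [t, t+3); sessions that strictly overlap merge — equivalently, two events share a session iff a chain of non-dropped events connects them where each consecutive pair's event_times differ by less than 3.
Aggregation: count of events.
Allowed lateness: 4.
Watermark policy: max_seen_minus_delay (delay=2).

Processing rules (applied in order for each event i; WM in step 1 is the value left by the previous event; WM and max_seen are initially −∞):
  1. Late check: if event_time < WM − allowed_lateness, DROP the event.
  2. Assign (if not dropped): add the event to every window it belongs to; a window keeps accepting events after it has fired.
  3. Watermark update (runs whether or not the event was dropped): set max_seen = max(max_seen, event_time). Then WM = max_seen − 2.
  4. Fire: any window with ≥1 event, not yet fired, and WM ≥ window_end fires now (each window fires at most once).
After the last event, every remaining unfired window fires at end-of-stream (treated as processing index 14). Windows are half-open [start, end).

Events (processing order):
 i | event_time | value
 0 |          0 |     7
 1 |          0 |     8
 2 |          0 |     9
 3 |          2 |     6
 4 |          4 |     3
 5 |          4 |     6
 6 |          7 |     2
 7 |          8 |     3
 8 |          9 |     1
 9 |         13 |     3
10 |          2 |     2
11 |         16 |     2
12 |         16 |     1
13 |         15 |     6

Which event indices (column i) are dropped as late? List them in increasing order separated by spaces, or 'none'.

i=0 t=0 v=7: → [0,3); WM=-2
i=1 t=0 v=8: → [0,3); WM=-2
i=2 t=0 v=9: → [0,3); WM=-2
i=3 t=2 v=6: → [0,5); WM=0
i=4 t=4 v=3: → [0,7); WM=2
i=5 t=4 v=6: → [0,7); WM=2
i=6 t=7 v=2: → [7,10); WM=5
i=7 t=8 v=3: → [7,11); WM=6
i=8 t=9 v=1: → [7,12); WM=7
i=9 t=13 v=3: → [13,16); WM=11
i=10 t=2 v=2: DROP (t<11-4); WM=11
i=11 t=16 v=2: → [16,19); WM=14
i=12 t=16 v=1: → [16,19); WM=14
i=13 t=15 v=6: → [13,19); WM=14

10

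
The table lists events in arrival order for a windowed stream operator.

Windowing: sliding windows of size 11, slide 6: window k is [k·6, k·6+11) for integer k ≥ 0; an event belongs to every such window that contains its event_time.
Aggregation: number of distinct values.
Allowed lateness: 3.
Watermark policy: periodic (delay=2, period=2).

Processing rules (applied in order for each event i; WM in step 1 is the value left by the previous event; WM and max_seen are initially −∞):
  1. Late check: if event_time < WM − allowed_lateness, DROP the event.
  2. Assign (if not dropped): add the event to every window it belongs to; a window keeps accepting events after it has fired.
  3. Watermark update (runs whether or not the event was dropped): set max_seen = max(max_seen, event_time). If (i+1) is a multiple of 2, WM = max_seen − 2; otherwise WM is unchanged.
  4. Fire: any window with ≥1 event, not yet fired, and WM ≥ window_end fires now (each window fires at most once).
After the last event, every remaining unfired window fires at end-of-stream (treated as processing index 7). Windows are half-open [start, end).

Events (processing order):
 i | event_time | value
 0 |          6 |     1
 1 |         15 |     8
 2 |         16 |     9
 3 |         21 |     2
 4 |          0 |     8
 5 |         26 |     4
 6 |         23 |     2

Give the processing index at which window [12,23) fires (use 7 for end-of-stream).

5

i=0 t=6 v=1: → [6,17),[0,11); WM=−∞
i=1 t=15 v=8: → [12,23),[6,17); WM=13; [0,11) fires=1
i=2 t=16 v=9: → [12,23),[6,17); WM=13
i=3 t=21 v=2: → [18,29),[12,23); WM=19; [6,17) fires=3
i=4 t=0 v=8: DROP (t<19-3); WM=19
i=5 t=26 v=4: → [24,35),[18,29); WM=24; [12,23) fires=3
i=6 t=23 v=2: → [18,29); WM=24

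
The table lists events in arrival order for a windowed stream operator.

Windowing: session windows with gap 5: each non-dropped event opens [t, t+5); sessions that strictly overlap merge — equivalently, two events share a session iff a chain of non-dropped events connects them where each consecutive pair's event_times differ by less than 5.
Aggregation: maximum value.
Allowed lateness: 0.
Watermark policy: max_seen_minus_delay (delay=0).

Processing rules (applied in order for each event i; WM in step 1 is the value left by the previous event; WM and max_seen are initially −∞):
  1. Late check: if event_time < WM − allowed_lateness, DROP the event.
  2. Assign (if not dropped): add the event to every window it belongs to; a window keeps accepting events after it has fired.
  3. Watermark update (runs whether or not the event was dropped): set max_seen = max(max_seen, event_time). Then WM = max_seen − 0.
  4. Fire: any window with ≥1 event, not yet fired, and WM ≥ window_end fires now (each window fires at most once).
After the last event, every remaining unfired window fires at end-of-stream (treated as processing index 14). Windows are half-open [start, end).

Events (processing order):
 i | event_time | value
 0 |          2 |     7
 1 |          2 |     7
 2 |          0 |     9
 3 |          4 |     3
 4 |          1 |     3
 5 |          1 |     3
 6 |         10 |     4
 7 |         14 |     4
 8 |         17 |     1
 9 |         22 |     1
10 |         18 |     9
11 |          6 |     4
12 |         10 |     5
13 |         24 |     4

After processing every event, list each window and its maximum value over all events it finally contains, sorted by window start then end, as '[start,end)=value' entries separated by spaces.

i=0 t=2 v=7: → [2,7); WM=2
i=1 t=2 v=7: → [2,7); WM=2
i=2 t=0 v=9: DROP (t<2-0); WM=2
i=3 t=4 v=3: → [2,9); WM=4
i=4 t=1 v=3: DROP (t<4-0); WM=4
i=5 t=1 v=3: DROP (t<4-0); WM=4
i=6 t=10 v=4: → [10,15); WM=10
i=7 t=14 v=4: → [10,19); WM=14
i=8 t=17 v=1: → [10,22); WM=17
i=9 t=22 v=1: → [22,27); WM=22
i=10 t=18 v=9: DROP (t<22-0); WM=22
i=11 t=6 v=4: DROP (t<22-0); WM=22
i=12 t=10 v=5: DROP (t<22-0); WM=22
i=13 t=24 v=4: → [22,29); WM=24

[2,9)=7 [10,22)=4 [22,29)=4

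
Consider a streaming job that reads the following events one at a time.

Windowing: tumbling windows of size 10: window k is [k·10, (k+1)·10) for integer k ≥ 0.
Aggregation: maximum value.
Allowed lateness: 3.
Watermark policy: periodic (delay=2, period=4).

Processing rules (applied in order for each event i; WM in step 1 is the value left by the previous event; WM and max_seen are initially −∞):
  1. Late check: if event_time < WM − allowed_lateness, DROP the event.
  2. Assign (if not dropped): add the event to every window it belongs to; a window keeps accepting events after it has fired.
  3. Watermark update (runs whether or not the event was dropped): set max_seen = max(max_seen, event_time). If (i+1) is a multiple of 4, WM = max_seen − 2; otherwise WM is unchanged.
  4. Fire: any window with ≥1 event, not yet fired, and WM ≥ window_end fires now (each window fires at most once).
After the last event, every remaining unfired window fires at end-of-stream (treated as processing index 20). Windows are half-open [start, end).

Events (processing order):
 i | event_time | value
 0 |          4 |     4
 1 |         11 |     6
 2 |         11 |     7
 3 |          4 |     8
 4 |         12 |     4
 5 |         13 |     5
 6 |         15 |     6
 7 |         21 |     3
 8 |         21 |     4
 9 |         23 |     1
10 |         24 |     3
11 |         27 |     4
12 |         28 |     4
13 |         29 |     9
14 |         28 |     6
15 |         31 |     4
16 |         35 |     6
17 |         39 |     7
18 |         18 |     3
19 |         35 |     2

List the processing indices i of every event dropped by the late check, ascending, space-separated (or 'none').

18

i=0 t=4 v=4: → [0,10); WM=−∞
i=1 t=11 v=6: → [10,20); WM=−∞
i=2 t=11 v=7: → [10,20); WM=−∞
i=3 t=4 v=8: → [0,10); WM=9
i=4 t=12 v=4: → [10,20); WM=9
i=5 t=13 v=5: → [10,20); WM=9
i=6 t=15 v=6: → [10,20); WM=9
i=7 t=21 v=3: → [20,30); WM=19; [0,10) fires=8
i=8 t=21 v=4: → [20,30); WM=19
i=9 t=23 v=1: → [20,30); WM=19
i=10 t=24 v=3: → [20,30); WM=19
i=11 t=27 v=4: → [20,30); WM=25; [10,20) fires=7
i=12 t=28 v=4: → [20,30); WM=25
i=13 t=29 v=9: → [20,30); WM=25
i=14 t=28 v=6: → [20,30); WM=25
i=15 t=31 v=4: → [30,40); WM=29
i=16 t=35 v=6: → [30,40); WM=29
i=17 t=39 v=7: → [30,40); WM=29
i=18 t=18 v=3: DROP (t<29-3); WM=29
i=19 t=35 v=2: → [30,40); WM=37; [20,30) fires=9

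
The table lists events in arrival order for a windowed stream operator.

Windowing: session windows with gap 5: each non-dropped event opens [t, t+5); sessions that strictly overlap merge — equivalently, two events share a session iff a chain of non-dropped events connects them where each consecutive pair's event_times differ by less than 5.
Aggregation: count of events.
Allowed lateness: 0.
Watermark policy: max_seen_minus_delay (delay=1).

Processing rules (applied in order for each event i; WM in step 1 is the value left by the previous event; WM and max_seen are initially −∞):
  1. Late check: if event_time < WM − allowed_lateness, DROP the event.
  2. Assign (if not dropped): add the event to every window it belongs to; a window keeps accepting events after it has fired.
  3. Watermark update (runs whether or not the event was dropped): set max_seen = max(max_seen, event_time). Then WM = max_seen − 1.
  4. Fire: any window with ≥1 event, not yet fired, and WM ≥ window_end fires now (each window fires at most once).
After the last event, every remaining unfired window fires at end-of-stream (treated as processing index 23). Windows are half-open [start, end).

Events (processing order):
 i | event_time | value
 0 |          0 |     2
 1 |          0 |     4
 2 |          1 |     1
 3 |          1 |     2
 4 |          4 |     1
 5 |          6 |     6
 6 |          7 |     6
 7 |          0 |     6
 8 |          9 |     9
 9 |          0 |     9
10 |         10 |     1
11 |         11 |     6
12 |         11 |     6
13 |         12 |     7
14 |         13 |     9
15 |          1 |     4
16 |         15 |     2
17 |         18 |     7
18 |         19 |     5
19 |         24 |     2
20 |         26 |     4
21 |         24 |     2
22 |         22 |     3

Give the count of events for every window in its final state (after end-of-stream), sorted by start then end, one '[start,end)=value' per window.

[0,24)=16 [24,31)=2

i=0 t=0 v=2: → [0,5); WM=-1
i=1 t=0 v=4: → [0,5); WM=-1
i=2 t=1 v=1: → [0,6); WM=0
i=3 t=1 v=2: → [0,6); WM=0
i=4 t=4 v=1: → [0,9); WM=3
i=5 t=6 v=6: → [0,11); WM=5
i=6 t=7 v=6: → [0,12); WM=6
i=7 t=0 v=6: DROP (t<6-0); WM=6
i=8 t=9 v=9: → [0,14); WM=8
i=9 t=0 v=9: DROP (t<8-0); WM=8
i=10 t=10 v=1: → [0,15); WM=9
i=11 t=11 v=6: → [0,16); WM=10
i=12 t=11 v=6: → [0,16); WM=10
i=13 t=12 v=7: → [0,17); WM=11
i=14 t=13 v=9: → [0,18); WM=12
i=15 t=1 v=4: DROP (t<12-0); WM=12
i=16 t=15 v=2: → [0,20); WM=14
i=17 t=18 v=7: → [0,23); WM=17
i=18 t=19 v=5: → [0,24); WM=18
i=19 t=24 v=2: → [24,29); WM=23
i=20 t=26 v=4: → [24,31); WM=25
i=21 t=24 v=2: DROP (t<25-0); WM=25
i=22 t=22 v=3: DROP (t<25-0); WM=25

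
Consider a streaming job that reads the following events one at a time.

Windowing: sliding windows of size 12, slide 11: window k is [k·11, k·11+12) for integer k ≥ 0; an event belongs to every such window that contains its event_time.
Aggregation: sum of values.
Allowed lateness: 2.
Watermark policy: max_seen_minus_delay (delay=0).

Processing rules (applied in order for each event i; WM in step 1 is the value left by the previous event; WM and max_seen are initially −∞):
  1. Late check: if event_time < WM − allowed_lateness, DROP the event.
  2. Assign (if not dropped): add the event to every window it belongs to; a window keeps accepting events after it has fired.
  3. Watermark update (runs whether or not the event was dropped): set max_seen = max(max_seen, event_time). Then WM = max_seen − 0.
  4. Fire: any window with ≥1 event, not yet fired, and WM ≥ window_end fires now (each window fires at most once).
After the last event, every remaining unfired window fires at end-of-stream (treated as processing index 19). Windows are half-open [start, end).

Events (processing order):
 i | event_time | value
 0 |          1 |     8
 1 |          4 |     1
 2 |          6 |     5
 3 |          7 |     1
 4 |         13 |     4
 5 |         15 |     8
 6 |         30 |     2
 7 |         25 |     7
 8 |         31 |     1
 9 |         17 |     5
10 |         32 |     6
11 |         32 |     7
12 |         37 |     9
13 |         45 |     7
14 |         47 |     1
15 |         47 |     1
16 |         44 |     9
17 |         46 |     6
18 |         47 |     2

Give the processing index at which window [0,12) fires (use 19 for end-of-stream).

4

i=0 t=1 v=8: → [0,12); WM=1
i=1 t=4 v=1: → [0,12); WM=4
i=2 t=6 v=5: → [0,12); WM=6
i=3 t=7 v=1: → [0,12); WM=7
i=4 t=13 v=4: → [11,23); WM=13; [0,12) fires=15
i=5 t=15 v=8: → [11,23); WM=15
i=6 t=30 v=2: → [22,34); WM=30; [11,23) fires=12
i=7 t=25 v=7: DROP (t<30-2); WM=30
i=8 t=31 v=1: → [22,34); WM=31
i=9 t=17 v=5: DROP (t<31-2); WM=31
i=10 t=32 v=6: → [22,34); WM=32
i=11 t=32 v=7: → [22,34); WM=32
i=12 t=37 v=9: → [33,45); WM=37; [22,34) fires=16
i=13 t=45 v=7: → [44,56); WM=45; [33,45) fires=9
i=14 t=47 v=1: → [44,56); WM=47
i=15 t=47 v=1: → [44,56); WM=47
i=16 t=44 v=9: DROP (t<47-2); WM=47
i=17 t=46 v=6: → [44,56); WM=47
i=18 t=47 v=2: → [44,56); WM=47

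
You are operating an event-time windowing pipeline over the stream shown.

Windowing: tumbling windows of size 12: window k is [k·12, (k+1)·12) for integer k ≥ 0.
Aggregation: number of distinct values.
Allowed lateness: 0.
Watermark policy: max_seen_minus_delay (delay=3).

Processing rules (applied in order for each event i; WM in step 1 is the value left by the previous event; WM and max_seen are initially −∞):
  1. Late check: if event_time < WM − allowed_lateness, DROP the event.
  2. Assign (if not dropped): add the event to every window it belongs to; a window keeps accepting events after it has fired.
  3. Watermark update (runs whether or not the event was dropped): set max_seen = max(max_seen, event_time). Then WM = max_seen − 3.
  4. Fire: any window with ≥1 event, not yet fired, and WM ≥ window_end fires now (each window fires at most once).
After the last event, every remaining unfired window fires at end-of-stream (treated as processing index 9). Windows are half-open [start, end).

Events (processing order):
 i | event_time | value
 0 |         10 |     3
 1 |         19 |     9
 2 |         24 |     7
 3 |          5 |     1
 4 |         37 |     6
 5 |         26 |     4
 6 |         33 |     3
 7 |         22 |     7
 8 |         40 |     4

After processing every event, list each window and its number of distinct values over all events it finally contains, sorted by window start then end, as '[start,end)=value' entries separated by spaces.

i=0 t=10 v=3: → [0,12); WM=7
i=1 t=19 v=9: → [12,24); WM=16; [0,12) fires=1
i=2 t=24 v=7: → [24,36); WM=21
i=3 t=5 v=1: DROP (t<21-0); WM=21
i=4 t=37 v=6: → [36,48); WM=34; [12,24) fires=1
i=5 t=26 v=4: DROP (t<34-0); WM=34
i=6 t=33 v=3: DROP (t<34-0); WM=34
i=7 t=22 v=7: DROP (t<34-0); WM=34
i=8 t=40 v=4: → [36,48); WM=37; [24,36) fires=1

[0,12)=1 [12,24)=1 [24,36)=1 [36,48)=2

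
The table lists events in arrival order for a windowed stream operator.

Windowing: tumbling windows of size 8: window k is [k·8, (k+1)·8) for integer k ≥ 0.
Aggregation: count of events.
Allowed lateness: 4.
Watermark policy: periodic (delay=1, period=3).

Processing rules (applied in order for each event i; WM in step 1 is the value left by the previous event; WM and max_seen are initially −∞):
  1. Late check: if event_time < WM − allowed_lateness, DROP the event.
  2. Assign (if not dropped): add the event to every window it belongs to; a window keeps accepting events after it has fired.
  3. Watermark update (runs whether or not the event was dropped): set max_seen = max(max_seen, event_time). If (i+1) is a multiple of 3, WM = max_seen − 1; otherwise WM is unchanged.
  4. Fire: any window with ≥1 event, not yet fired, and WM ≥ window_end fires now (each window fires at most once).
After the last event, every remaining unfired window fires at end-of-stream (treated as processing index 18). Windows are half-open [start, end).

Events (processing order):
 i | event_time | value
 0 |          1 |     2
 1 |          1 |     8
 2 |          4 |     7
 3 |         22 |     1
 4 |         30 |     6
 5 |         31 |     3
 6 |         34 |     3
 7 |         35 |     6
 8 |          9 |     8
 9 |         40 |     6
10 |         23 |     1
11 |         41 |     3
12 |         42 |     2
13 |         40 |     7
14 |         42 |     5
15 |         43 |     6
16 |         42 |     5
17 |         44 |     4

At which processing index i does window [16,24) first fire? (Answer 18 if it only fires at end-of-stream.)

i=0 t=1 v=2: → [0,8); WM=−∞
i=1 t=1 v=8: → [0,8); WM=−∞
i=2 t=4 v=7: → [0,8); WM=3
i=3 t=22 v=1: → [16,24); WM=3
i=4 t=30 v=6: → [24,32); WM=3
i=5 t=31 v=3: → [24,32); WM=30; [0,8) fires=3 [16,24) fires=1
i=6 t=34 v=3: → [32,40); WM=30
i=7 t=35 v=6: → [32,40); WM=30
i=8 t=9 v=8: DROP (t<30-4); WM=34; [24,32) fires=2
i=9 t=40 v=6: → [40,48); WM=34
i=10 t=23 v=1: DROP (t<34-4); WM=34
i=11 t=41 v=3: → [40,48); WM=40; [32,40) fires=2
i=12 t=42 v=2: → [40,48); WM=40
i=13 t=40 v=7: → [40,48); WM=40
i=14 t=42 v=5: → [40,48); WM=41
i=15 t=43 v=6: → [40,48); WM=41
i=16 t=42 v=5: → [40,48); WM=41
i=17 t=44 v=4: → [40,48); WM=43

5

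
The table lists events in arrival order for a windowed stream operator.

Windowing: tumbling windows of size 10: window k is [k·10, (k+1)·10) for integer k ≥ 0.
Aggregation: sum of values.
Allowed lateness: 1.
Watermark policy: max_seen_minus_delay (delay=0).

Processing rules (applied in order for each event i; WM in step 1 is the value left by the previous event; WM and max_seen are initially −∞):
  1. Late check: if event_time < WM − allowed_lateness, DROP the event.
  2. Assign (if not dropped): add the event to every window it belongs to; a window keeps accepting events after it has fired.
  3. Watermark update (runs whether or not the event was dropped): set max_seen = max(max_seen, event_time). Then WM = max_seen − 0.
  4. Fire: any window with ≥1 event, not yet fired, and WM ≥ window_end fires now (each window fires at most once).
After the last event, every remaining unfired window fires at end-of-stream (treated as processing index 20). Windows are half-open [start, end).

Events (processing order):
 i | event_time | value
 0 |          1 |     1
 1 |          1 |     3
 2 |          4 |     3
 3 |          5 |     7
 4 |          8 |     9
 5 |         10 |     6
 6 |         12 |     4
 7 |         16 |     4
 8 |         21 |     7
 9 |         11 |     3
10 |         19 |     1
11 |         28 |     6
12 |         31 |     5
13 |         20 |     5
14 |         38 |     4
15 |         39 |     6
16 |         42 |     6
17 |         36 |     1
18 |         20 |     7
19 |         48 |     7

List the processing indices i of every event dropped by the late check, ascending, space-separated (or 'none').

i=0 t=1 v=1: → [0,10); WM=1
i=1 t=1 v=3: → [0,10); WM=1
i=2 t=4 v=3: → [0,10); WM=4
i=3 t=5 v=7: → [0,10); WM=5
i=4 t=8 v=9: → [0,10); WM=8
i=5 t=10 v=6: → [10,20); WM=10; [0,10) fires=23
i=6 t=12 v=4: → [10,20); WM=12
i=7 t=16 v=4: → [10,20); WM=16
i=8 t=21 v=7: → [20,30); WM=21; [10,20) fires=14
i=9 t=11 v=3: DROP (t<21-1); WM=21
i=10 t=19 v=1: DROP (t<21-1); WM=21
i=11 t=28 v=6: → [20,30); WM=28
i=12 t=31 v=5: → [30,40); WM=31; [20,30) fires=13
i=13 t=20 v=5: DROP (t<31-1); WM=31
i=14 t=38 v=4: → [30,40); WM=38
i=15 t=39 v=6: → [30,40); WM=39
i=16 t=42 v=6: → [40,50); WM=42; [30,40) fires=15
i=17 t=36 v=1: DROP (t<42-1); WM=42
i=18 t=20 v=7: DROP (t<42-1); WM=42
i=19 t=48 v=7: → [40,50); WM=48

9 10 13 17 18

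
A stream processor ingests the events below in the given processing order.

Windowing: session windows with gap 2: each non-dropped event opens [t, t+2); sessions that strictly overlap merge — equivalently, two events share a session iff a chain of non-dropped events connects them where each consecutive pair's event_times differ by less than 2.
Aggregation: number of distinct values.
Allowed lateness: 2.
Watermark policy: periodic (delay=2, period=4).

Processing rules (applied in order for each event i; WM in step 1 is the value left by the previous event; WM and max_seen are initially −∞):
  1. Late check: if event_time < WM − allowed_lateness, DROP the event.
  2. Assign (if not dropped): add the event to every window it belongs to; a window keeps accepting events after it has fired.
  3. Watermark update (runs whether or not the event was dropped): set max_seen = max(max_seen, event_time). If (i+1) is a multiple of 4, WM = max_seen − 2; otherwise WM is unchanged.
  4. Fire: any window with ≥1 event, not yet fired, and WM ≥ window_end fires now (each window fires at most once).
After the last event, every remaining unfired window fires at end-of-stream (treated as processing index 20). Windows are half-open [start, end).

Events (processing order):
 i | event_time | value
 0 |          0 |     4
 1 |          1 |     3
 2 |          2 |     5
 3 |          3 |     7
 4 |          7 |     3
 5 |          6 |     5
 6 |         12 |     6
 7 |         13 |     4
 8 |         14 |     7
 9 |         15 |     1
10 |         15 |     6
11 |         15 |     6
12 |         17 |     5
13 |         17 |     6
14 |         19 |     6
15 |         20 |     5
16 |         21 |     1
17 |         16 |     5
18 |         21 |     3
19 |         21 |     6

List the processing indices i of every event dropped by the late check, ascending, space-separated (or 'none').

i=0 t=0 v=4: → [0,2); WM=−∞
i=1 t=1 v=3: → [0,3); WM=−∞
i=2 t=2 v=5: → [0,4); WM=−∞
i=3 t=3 v=7: → [0,5); WM=1
i=4 t=7 v=3: → [7,9); WM=1
i=5 t=6 v=5: → [6,9); WM=1
i=6 t=12 v=6: → [12,14); WM=1
i=7 t=13 v=4: → [12,15); WM=11
i=8 t=14 v=7: → [12,16); WM=11
i=9 t=15 v=1: → [12,17); WM=11
i=10 t=15 v=6: → [12,17); WM=11
i=11 t=15 v=6: → [12,17); WM=13
i=12 t=17 v=5: → [17,19); WM=13
i=13 t=17 v=6: → [17,19); WM=13
i=14 t=19 v=6: → [19,21); WM=13
i=15 t=20 v=5: → [19,22); WM=18
i=16 t=21 v=1: → [19,23); WM=18
i=17 t=16 v=5: → [12,19); WM=18
i=18 t=21 v=3: → [19,23); WM=18
i=19 t=21 v=6: → [19,23); WM=19

none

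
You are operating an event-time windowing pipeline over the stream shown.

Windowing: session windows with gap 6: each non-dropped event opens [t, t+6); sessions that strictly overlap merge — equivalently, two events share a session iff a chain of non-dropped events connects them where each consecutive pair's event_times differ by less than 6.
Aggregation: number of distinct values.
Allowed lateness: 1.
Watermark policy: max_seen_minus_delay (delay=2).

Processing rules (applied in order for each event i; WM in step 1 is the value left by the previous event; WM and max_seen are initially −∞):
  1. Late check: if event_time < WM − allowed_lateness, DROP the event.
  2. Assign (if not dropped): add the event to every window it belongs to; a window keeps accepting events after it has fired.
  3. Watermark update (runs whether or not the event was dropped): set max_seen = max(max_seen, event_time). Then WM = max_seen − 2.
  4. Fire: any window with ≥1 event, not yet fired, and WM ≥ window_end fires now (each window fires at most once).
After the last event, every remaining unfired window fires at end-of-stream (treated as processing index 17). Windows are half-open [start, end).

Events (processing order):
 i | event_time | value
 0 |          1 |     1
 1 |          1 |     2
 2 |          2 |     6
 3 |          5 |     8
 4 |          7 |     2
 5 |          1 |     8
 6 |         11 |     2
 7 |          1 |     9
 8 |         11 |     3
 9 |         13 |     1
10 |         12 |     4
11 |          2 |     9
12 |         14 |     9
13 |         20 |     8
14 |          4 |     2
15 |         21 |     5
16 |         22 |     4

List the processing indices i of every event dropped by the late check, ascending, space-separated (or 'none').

i=0 t=1 v=1: → [1,7); WM=-1
i=1 t=1 v=2: → [1,7); WM=-1
i=2 t=2 v=6: → [1,8); WM=0
i=3 t=5 v=8: → [1,11); WM=3
i=4 t=7 v=2: → [1,13); WM=5
i=5 t=1 v=8: DROP (t<5-1); WM=5
i=6 t=11 v=2: → [1,17); WM=9
i=7 t=1 v=9: DROP (t<9-1); WM=9
i=8 t=11 v=3: → [1,17); WM=9
i=9 t=13 v=1: → [1,19); WM=11
i=10 t=12 v=4: → [1,19); WM=11
i=11 t=2 v=9: DROP (t<11-1); WM=11
i=12 t=14 v=9: → [1,20); WM=12
i=13 t=20 v=8: → [20,26); WM=18
i=14 t=4 v=2: DROP (t<18-1); WM=18
i=15 t=21 v=5: → [20,27); WM=19
i=16 t=22 v=4: → [20,28); WM=20

5 7 11 14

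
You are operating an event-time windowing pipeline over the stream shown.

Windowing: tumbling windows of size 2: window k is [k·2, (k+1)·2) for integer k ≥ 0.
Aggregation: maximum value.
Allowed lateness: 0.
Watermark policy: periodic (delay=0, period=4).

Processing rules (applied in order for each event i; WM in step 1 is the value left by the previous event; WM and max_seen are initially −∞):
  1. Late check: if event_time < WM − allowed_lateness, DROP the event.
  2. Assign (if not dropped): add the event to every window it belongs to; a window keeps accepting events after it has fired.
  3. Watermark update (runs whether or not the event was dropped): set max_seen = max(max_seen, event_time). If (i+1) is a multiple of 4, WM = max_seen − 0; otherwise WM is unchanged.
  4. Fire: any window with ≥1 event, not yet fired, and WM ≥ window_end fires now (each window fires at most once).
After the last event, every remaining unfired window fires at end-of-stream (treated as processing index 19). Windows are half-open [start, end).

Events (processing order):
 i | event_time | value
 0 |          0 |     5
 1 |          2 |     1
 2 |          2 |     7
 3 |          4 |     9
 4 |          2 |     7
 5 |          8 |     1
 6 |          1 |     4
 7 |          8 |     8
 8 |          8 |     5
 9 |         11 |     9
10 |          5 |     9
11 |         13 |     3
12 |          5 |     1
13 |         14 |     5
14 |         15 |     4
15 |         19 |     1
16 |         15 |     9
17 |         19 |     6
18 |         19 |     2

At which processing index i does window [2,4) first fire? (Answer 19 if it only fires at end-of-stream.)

3

i=0 t=0 v=5: → [0,2); WM=−∞
i=1 t=2 v=1: → [2,4); WM=−∞
i=2 t=2 v=7: → [2,4); WM=−∞
i=3 t=4 v=9: → [4,6); WM=4; [0,2) fires=5 [2,4) fires=7
i=4 t=2 v=7: DROP (t<4-0); WM=4
i=5 t=8 v=1: → [8,10); WM=4
i=6 t=1 v=4: DROP (t<4-0); WM=4
i=7 t=8 v=8: → [8,10); WM=8; [4,6) fires=9
i=8 t=8 v=5: → [8,10); WM=8
i=9 t=11 v=9: → [10,12); WM=8
i=10 t=5 v=9: DROP (t<8-0); WM=8
i=11 t=13 v=3: → [12,14); WM=13; [8,10) fires=8 [10,12) fires=9
i=12 t=5 v=1: DROP (t<13-0); WM=13
i=13 t=14 v=5: → [14,16); WM=13
i=14 t=15 v=4: → [14,16); WM=13
i=15 t=19 v=1: → [18,20); WM=19; [12,14) fires=3 [14,16) fires=5
i=16 t=15 v=9: DROP (t<19-0); WM=19
i=17 t=19 v=6: → [18,20); WM=19
i=18 t=19 v=2: → [18,20); WM=19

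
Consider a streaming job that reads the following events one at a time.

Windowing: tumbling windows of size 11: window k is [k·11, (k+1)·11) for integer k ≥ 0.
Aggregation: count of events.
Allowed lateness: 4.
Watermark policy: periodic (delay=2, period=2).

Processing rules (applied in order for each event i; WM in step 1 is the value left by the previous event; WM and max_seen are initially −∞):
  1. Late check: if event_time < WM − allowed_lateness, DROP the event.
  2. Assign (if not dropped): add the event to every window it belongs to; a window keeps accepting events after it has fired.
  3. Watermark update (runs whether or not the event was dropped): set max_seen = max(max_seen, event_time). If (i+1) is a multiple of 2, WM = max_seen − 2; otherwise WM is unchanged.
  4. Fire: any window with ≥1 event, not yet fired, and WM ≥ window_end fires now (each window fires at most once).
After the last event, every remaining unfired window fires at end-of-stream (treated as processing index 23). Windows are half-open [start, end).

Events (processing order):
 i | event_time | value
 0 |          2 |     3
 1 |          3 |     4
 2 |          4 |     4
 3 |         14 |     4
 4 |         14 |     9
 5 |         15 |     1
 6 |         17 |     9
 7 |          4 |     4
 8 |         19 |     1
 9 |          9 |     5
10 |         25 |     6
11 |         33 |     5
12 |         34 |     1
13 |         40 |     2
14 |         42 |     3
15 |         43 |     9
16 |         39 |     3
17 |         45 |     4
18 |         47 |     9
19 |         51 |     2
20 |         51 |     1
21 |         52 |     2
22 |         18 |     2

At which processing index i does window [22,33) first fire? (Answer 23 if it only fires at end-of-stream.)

i=0 t=2 v=3: → [0,11); WM=−∞
i=1 t=3 v=4: → [0,11); WM=1
i=2 t=4 v=4: → [0,11); WM=1
i=3 t=14 v=4: → [11,22); WM=12; [0,11) fires=3
i=4 t=14 v=9: → [11,22); WM=12
i=5 t=15 v=1: → [11,22); WM=13
i=6 t=17 v=9: → [11,22); WM=13
i=7 t=4 v=4: DROP (t<13-4); WM=15
i=8 t=19 v=1: → [11,22); WM=15
i=9 t=9 v=5: DROP (t<15-4); WM=17
i=10 t=25 v=6: → [22,33); WM=17
i=11 t=33 v=5: → [33,44); WM=31; [11,22) fires=5
i=12 t=34 v=1: → [33,44); WM=31
i=13 t=40 v=2: → [33,44); WM=38; [22,33) fires=1
i=14 t=42 v=3: → [33,44); WM=38
i=15 t=43 v=9: → [33,44); WM=41
i=16 t=39 v=3: → [33,44); WM=41
i=17 t=45 v=4: → [44,55); WM=43
i=18 t=47 v=9: → [44,55); WM=43
i=19 t=51 v=2: → [44,55); WM=49; [33,44) fires=6
i=20 t=51 v=1: → [44,55); WM=49
i=21 t=52 v=2: → [44,55); WM=50
i=22 t=18 v=2: DROP (t<50-4); WM=50

13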